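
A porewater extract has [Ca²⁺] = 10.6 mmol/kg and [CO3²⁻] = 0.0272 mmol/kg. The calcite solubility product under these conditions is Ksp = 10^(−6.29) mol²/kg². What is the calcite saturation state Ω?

Ksp = 10^(−6.29) = 5.129×10^-7
Ω = [Ca²⁺][CO3²⁻]/Ksp = (10.6×10^-3)(0.0272×10^-3) / 5.129×10^-7 = 0.562

Ω = 0.562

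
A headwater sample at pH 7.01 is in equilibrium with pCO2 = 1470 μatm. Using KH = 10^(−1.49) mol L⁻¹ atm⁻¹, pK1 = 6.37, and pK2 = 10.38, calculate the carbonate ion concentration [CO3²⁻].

[CO2*] = KH · pCO2 = 10^(−1.49) × 1470×10^-6 = 4.757×10^-5 mol/L
α₀ = 1/(1 + K1/[H⁺] + K1K2/[H⁺]²) = 1/(1 + 10^+0.64 + 10^-2.73) = 0.1863
DIC = [CO2*]/α₀ = 4.757×10^-5 / 0.1863 = 0.2553 mmol/L
[CO3²⁻] = α₂·DIC; α₂ = 0.0003469, so [CO3²⁻] = 0.0003469 × 0.2553 = 8.86×10^-5 mmol/L = 0.0886 μmol/L

[CO3²⁻] = 0.0886 μmol/L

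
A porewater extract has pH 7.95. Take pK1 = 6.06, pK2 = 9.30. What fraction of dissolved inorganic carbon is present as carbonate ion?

α₂ = 1 / (1 + [H⁺]/K2 + [H⁺]²/(K1K2)) = 1 / (1 + 10^+1.35 + 10^-0.54)
   = 1 / (1 + 22.387 + 0.28840) = 1/23.676 = 0.04224

α₂ = 0.0422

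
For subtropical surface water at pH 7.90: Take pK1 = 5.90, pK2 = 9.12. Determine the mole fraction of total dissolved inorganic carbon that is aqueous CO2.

α₀ = 0.00934

α₀ = 1 / (1 + K1/[H⁺] + K1K2/[H⁺]²) = 1 / (1 + 10^+2.00 + 10^+0.78)
   = 1 / (1 + 100.00 + 6.0256) = 1/107.03 = 0.009344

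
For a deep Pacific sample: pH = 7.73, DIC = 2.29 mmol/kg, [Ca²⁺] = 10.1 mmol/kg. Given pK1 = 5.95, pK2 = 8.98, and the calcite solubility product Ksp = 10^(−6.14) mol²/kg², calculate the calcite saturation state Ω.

Ω = 1.67

α₂ = 1 / (1 + [H⁺]/K2 + [H⁺]²/(K1K2)) = 1 / (1 + 10^+1.25 + 10^-0.53)
   = 1 / (1 + 17.783 + 0.29512) = 1/19.078 = 0.05242
[CO3²⁻] = α₂ × DIC = 0.05242 × 2.29 = 0.1200 mmol/kg
Ksp = 10^(−6.14) = 7.244×10^-7
Ω = [Ca²⁺][CO3²⁻]/Ksp = (10.1×10^-3)(1.200×10^-4) / 7.244×10^-7 = 1.67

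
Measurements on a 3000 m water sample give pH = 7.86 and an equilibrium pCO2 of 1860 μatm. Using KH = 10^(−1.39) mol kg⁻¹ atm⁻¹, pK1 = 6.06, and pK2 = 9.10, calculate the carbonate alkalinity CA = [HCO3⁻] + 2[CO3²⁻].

[CO2*] = KH · pCO2 = 10^(−1.39) × 1860×10^-6 = 7.577×10^-5 mol/kg
α₀ = 1/(1 + K1/[H⁺] + K1K2/[H⁺]²) = 1/(1 + 10^+1.80 + 10^+0.56) = 0.01477
DIC = [CO2*]/α₀ = 7.577×10^-5 / 0.01477 = 5.132 mmol/kg
CA = (α₁ + 2α₂)·DIC = (0.9316 + 2×0.05361) × 5.132 = 5.33 mmol/kg

CA = 5.33 mmol/kg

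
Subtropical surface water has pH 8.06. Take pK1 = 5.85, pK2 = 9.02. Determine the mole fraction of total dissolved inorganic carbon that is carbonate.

α₂ = 1 / (1 + [H⁺]/K2 + [H⁺]²/(K1K2)) = 1 / (1 + 10^+0.96 + 10^-1.25)
   = 1 / (1 + 9.1201 + 0.056234) = 1/10.176 = 0.09827

α₂ = 0.0983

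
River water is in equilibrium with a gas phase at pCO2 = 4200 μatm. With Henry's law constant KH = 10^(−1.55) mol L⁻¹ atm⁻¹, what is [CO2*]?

[CO2*] = 118 μmol/L

KH = 10^(−1.55) = 2.818×10^-2 mol L⁻¹ atm⁻¹
[CO2*] = KH · pCO2 = 2.818×10^-2 × 4200×10^-6 atm = 1.18×10^-4 mol/L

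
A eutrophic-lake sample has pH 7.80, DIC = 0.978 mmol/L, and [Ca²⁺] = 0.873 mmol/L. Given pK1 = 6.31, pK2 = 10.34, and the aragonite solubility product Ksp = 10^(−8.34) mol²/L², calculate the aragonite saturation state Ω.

α₂ = 1 / (1 + [H⁺]/K2 + [H⁺]²/(K1K2)) = 1 / (1 + 10^+2.54 + 10^+1.05)
   = 1 / (1 + 346.74 + 11.220) = 1/358.96 = 0.002786
[CO3²⁻] = α₂ × DIC = 0.002786 × 0.978 = 0.002725 mmol/L = 2.725 μmol/L
Ksp = 10^(−8.34) = 4.571×10^-9
Ω = [Ca²⁺][CO3²⁻]/Ksp = (0.873×10^-3)(2.725×10^-6) / 4.571×10^-9 = 0.520

Ω = 0.520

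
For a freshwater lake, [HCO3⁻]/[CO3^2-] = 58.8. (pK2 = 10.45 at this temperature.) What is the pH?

From K2 = [H⁺][CO3^2-]/[HCO3⁻]:  pH = pK2 − log₁₀([HCO3⁻]/[CO3^2-])
log₁₀(58.8) = +1.769
pH = 10.45 − (+1.769) = 8.68

pH = 8.68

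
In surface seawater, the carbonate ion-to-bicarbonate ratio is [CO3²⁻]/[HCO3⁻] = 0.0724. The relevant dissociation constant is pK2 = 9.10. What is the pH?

From K2 = [H⁺][CO3²⁻]/[HCO3⁻]:  pH = pK2 + log₁₀([CO3²⁻]/[HCO3⁻])
log₁₀(0.0724) = -1.140
pH = 9.10 + (-1.140) = 7.96

pH = 7.96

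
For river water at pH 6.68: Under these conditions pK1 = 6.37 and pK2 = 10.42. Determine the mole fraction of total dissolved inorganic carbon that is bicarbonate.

α₁ = 1 / (1 + [H⁺]/K1 + K2/[H⁺]) = 1 / (1 + 10^-0.31 + 10^-3.74)
   = 1 / (1 + 0.48978 + 0.00018197) = 1/1.4900 = 0.6712

α₁ = 0.671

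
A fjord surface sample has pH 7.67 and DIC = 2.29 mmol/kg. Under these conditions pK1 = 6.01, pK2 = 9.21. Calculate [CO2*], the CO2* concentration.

α₀ = 1 / (1 + K1/[H⁺] + K1K2/[H⁺]²) = 1 / (1 + 10^+1.66 + 10^+0.12)
   = 1 / (1 + 45.709 + 1.3183) = 1/48.027 = 0.02082
[CO2*] = α₀ × DIC = 0.02082 × 2.29 = 0.0477 mmol/kg

[CO2*] = 0.0477 mmol/kg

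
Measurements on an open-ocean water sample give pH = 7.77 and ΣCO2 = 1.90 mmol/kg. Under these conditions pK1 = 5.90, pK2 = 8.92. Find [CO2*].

α₀ = 1 / (1 + K1/[H⁺] + K1K2/[H⁺]²) = 1 / (1 + 10^+1.87 + 10^+0.72)
   = 1 / (1 + 74.131 + 5.2481) = 1/80.379 = 0.01244
[CO2*] = α₀ × DIC = 0.01244 × 1.90 = 0.0236 mmol/kg

[CO2*] = 0.0236 mmol/kg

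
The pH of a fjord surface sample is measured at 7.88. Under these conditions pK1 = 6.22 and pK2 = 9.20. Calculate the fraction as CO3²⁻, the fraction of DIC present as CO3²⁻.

α₂ = 0.0447

α₂ = 1 / (1 + [H⁺]/K2 + [H⁺]²/(K1K2)) = 1 / (1 + 10^+1.32 + 10^-0.34)
   = 1 / (1 + 20.893 + 0.45709) = 1/22.350 = 0.04474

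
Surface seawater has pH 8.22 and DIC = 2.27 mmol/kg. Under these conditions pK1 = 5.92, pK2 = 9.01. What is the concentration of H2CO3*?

[CO2*] = 9.75 μmol/kg

α₀ = 1 / (1 + K1/[H⁺] + K1K2/[H⁺]²) = 1 / (1 + 10^+2.30 + 10^+1.51)
   = 1 / (1 + 199.53 + 32.359) = 1/232.89 = 0.004294
[CO2*] = α₀ × DIC = 0.004294 × 2.27 = 0.00975 mmol/kg = 9.75 μmol/kg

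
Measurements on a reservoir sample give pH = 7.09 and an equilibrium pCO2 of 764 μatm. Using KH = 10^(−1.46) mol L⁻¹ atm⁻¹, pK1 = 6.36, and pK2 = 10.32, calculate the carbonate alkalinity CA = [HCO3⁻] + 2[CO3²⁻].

[CO2*] = KH · pCO2 = 10^(−1.46) × 764×10^-6 = 2.649×10^-5 mol/L
α₀ = 1/(1 + K1/[H⁺] + K1K2/[H⁺]²) = 1/(1 + 10^+0.73 + 10^-2.50) = 0.1569
DIC = [CO2*]/α₀ = 2.649×10^-5 / 0.1569 = 0.1688 mmol/L
CA = (α₁ + 2α₂)·DIC = (0.8426 + 2×0.0004962) × 0.1688 = 0.142 mmol/L

CA = 0.142 mmol/L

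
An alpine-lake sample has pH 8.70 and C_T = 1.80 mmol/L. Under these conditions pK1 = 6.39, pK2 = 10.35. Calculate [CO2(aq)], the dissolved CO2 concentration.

[CO2*] = 8.58 μmol/L

α₀ = 1 / (1 + K1/[H⁺] + K1K2/[H⁺]²) = 1 / (1 + 10^+2.31 + 10^+0.66)
   = 1 / (1 + 204.17 + 4.5709) = 1/209.74 = 0.004768
[CO2*] = α₀ × DIC = 0.004768 × 1.80 = 0.00858 mmol/L = 8.58 μmol/L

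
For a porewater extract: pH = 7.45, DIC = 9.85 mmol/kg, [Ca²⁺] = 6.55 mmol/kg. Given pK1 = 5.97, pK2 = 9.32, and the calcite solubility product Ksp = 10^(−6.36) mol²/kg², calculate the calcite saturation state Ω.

α₂ = 1 / (1 + [H⁺]/K2 + [H⁺]²/(K1K2)) = 1 / (1 + 10^+1.87 + 10^+0.39)
   = 1 / (1 + 74.131 + 2.4547) = 1/77.586 = 0.01289
[CO3²⁻] = α₂ × DIC = 0.01289 × 9.85 = 0.1270 mmol/kg
Ksp = 10^(−6.36) = 4.365×10^-7
Ω = [Ca²⁺][CO3²⁻]/Ksp = (6.55×10^-3)(1.270×10^-4) / 4.365×10^-7 = 1.91

Ω = 1.91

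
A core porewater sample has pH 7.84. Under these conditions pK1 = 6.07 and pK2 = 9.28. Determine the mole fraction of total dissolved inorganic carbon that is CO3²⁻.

α₂ = 0.0345

α₂ = 1 / (1 + [H⁺]/K2 + [H⁺]²/(K1K2)) = 1 / (1 + 10^+1.44 + 10^-0.33)
   = 1 / (1 + 27.542 + 0.46774) = 1/29.010 = 0.03447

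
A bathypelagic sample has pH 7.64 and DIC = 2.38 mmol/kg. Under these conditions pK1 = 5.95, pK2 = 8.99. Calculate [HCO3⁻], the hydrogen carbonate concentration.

α₁ = 1 / (1 + [H⁺]/K1 + K2/[H⁺]) = 1 / (1 + 10^-1.69 + 10^-1.35)
   = 1 / (1 + 0.020417 + 0.044668) = 1/1.0651 = 0.9389
[HCO3⁻] = α₁ × DIC = 0.9389 × 2.38 = 2.23 mmol/kg

[HCO3⁻] = 2.23 mmol/kg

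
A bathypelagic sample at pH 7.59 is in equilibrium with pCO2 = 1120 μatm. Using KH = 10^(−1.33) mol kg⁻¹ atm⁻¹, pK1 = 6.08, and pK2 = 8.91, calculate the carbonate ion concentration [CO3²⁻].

[CO2*] = KH · pCO2 = 10^(−1.33) × 1120×10^-6 = 5.239×10^-5 mol/kg
α₀ = 1/(1 + K1/[H⁺] + K1K2/[H⁺]²) = 1/(1 + 10^+1.51 + 10^+0.19) = 0.02865
DIC = [CO2*]/α₀ = 5.239×10^-5 / 0.02865 = 1.829 mmol/kg
[CO3²⁻] = α₂·DIC; α₂ = 0.04437, so [CO3²⁻] = 0.04437 × 1.829 = 0.0811 mmol/kg

[CO3²⁻] = 0.0811 mmol/kg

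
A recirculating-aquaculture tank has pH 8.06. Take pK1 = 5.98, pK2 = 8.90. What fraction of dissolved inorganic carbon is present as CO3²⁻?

α₂ = 1 / (1 + [H⁺]/K2 + [H⁺]²/(K1K2)) = 1 / (1 + 10^+0.84 + 10^-1.24)
   = 1 / (1 + 6.9183 + 0.057544) = 1/7.9759 = 0.1254

α₂ = 0.125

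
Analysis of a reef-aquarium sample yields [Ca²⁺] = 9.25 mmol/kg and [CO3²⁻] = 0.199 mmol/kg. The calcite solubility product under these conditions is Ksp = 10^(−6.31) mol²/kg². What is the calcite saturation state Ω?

Ksp = 10^(−6.31) = 4.898×10^-7
Ω = [Ca²⁺][CO3²⁻]/Ksp = (9.25×10^-3)(0.199×10^-3) / 4.898×10^-7 = 3.76

Ω = 3.76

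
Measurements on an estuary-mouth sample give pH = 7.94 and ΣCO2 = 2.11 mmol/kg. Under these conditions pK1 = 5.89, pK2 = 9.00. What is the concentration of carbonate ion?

α₂ = 1 / (1 + [H⁺]/K2 + [H⁺]²/(K1K2)) = 1 / (1 + 10^+1.06 + 10^-0.99)
   = 1 / (1 + 11.482 + 0.10233) = 1/12.584 = 0.07947
[CO3²⁻] = α₂ × DIC = 0.07947 × 2.11 = 0.168 mmol/kg

[CO3²⁻] = 0.168 mmol/kg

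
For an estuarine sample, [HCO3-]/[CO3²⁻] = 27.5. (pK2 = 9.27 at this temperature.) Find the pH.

pH = 7.83

From K2 = [H⁺][CO3²⁻]/[HCO3-]:  pH = pK2 − log₁₀([HCO3-]/[CO3²⁻])
log₁₀(27.5) = +1.439
pH = 9.27 − (+1.439) = 7.83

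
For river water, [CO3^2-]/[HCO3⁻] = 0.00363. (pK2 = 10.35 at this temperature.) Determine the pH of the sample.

pH = 7.91

From K2 = [H⁺][CO3^2-]/[HCO3⁻]:  pH = pK2 + log₁₀([CO3^2-]/[HCO3⁻])
log₁₀(0.00363) = -2.440
pH = 10.35 + (-2.440) = 7.91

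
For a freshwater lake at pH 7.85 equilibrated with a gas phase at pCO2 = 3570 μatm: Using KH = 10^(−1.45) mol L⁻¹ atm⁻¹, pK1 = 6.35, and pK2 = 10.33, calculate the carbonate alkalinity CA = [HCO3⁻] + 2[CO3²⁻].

CA = 4.03 mmol/L

[CO2*] = KH · pCO2 = 10^(−1.45) × 3570×10^-6 = 1.267×10^-4 mol/L
α₀ = 1/(1 + K1/[H⁺] + K1K2/[H⁺]²) = 1/(1 + 10^+1.50 + 10^-0.98) = 0.03056
DIC = [CO2*]/α₀ = 1.267×10^-4 / 0.03056 = 4.146 mmol/L
CA = (α₁ + 2α₂)·DIC = (0.9662 + 2×0.003200) × 4.146 = 4.03 mmol/L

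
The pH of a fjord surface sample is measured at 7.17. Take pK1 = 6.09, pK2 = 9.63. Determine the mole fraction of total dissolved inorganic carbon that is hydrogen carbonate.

α₁ = 1 / (1 + [H⁺]/K1 + K2/[H⁺]) = 1 / (1 + 10^-1.08 + 10^-2.46)
   = 1 / (1 + 0.083176 + 0.0034674) = 1/1.0866 = 0.9203

α₁ = 0.920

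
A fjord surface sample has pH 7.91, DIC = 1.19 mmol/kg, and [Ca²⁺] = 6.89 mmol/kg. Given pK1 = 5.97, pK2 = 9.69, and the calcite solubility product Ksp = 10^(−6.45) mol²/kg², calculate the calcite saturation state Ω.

Ω = 0.373

α₂ = 1 / (1 + [H⁺]/K2 + [H⁺]²/(K1K2)) = 1 / (1 + 10^+1.78 + 10^-0.16)
   = 1 / (1 + 60.256 + 0.69183) = 1/61.948 = 0.01614
[CO3²⁻] = α₂ × DIC = 0.01614 × 1.19 = 0.01921 mmol/kg = 19.21 μmol/kg
Ksp = 10^(−6.45) = 3.548×10^-7
Ω = [Ca²⁺][CO3²⁻]/Ksp = (6.89×10^-3)(1.921×10^-5) / 3.548×10^-7 = 0.373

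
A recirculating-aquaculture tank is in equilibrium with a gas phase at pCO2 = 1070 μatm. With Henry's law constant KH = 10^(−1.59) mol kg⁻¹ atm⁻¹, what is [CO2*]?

[CO2*] = 27.5 μmol/kg

KH = 10^(−1.59) = 2.570×10^-2 mol kg⁻¹ atm⁻¹
[CO2*] = KH · pCO2 = 2.570×10^-2 × 1070×10^-6 atm = 2.75×10^-5 mol/kg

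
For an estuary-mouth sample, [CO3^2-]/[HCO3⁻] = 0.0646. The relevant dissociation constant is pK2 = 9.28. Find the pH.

pH = 8.09

From K2 = [H⁺][CO3^2-]/[HCO3⁻]:  pH = pK2 + log₁₀([CO3^2-]/[HCO3⁻])
log₁₀(0.0646) = -1.190
pH = 9.28 + (-1.190) = 8.09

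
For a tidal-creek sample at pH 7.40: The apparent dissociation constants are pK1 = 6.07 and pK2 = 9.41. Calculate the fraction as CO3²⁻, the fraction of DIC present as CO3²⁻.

α₂ = 1 / (1 + [H⁺]/K2 + [H⁺]²/(K1K2)) = 1 / (1 + 10^+2.01 + 10^+0.68)
   = 1 / (1 + 102.33 + 4.7863) = 1/108.12 = 0.009249

α₂ = 0.00925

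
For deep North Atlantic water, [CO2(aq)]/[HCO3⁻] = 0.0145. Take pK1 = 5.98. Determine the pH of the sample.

From K1 = [H⁺][HCO3⁻]/[CO2(aq)]:  pH = pK1 − log₁₀([CO2(aq)]/[HCO3⁻])
log₁₀(0.0145) = -1.839
pH = 5.98 − (-1.839) = 7.82

pH = 7.82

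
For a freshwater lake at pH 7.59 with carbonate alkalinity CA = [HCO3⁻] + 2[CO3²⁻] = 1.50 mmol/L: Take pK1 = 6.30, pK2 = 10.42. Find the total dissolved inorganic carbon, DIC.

DIC = 1.57 mmol/L

CA = [HCO3⁻] + 2[CO3²⁻] = (α₁ + 2α₂)·DIC
At pH 7.59: [H⁺]/K1 = 10^-1.29 = 0.051286, K2/[H⁺] = 10^-2.83 = 0.0014791
α₁ = 1/(1 + 0.051286 + 0.0014791) = 1/1.0528 = 0.9499; α₂ = α₁·K2/[H⁺] = 0.001405
α₁ + 2α₂ = 0.9527
DIC = CA / (α₁ + 2α₂) = 1.50 / 0.9527 = 1.57 mmol/L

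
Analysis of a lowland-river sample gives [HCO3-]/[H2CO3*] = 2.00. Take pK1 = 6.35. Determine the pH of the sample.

pH = 6.65

From K1 = [H⁺][HCO3-]/[H2CO3*]:  pH = pK1 + log₁₀([HCO3-]/[H2CO3*])
log₁₀(2.00) = +0.301
pH = 6.35 + (+0.301) = 6.65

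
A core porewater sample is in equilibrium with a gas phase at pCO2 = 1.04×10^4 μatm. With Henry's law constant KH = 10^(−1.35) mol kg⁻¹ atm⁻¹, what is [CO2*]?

KH = 10^(−1.35) = 4.467×10^-2 mol kg⁻¹ atm⁻¹
[CO2*] = KH · pCO2 = 4.467×10^-2 × 1.04×10^4×10^-6 atm = 4.65×10^-4 mol/kg

[CO2*] = 465 μmol/kg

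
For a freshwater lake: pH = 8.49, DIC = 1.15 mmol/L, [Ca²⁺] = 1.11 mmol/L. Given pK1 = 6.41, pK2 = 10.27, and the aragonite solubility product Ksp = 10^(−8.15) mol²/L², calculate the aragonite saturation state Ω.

α₂ = 1 / (1 + [H⁺]/K2 + [H⁺]²/(K1K2)) = 1 / (1 + 10^+1.78 + 10^-0.30)
   = 1 / (1 + 60.256 + 0.50119) = 1/61.757 = 0.01619
[CO3²⁻] = α₂ × DIC = 0.01619 × 1.15 = 0.01862 mmol/L = 18.62 μmol/L
Ksp = 10^(−8.15) = 7.079×10^-9
Ω = [Ca²⁺][CO3²⁻]/Ksp = (1.11×10^-3)(1.862×10^-5) / 7.079×10^-9 = 2.92

Ω = 2.92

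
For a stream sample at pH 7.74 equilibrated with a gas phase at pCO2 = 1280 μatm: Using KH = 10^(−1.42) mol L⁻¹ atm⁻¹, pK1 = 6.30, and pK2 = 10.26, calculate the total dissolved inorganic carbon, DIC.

[CO2*] = KH · pCO2 = 10^(−1.42) × 1280×10^-6 = 4.866×10^-5 mol/L
α₀ = 1/(1 + K1/[H⁺] + K1K2/[H⁺]²) = 1/(1 + 10^+1.44 + 10^-1.08) = 0.03493
DIC = [CO2*]/α₀ = 4.866×10^-5 / 0.03493 = 1.39 mmol/L

DIC = 1.39 mmol/L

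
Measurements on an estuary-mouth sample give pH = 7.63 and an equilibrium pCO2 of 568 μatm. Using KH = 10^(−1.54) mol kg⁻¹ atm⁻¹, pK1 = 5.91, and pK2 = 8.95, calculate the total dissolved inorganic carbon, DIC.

[CO2*] = KH · pCO2 = 10^(−1.54) × 568×10^-6 = 1.638×10^-5 mol/kg
α₀ = 1/(1 + K1/[H⁺] + K1K2/[H⁺]²) = 1/(1 + 10^+1.72 + 10^+0.40) = 0.01786
DIC = [CO2*]/α₀ = 1.638×10^-5 / 0.01786 = 0.917 mmol/kg

DIC = 0.917 mmol/kg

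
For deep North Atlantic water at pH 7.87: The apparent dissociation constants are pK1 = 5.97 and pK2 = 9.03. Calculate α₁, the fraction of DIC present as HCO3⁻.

α₁ = 1 / (1 + [H⁺]/K1 + K2/[H⁺]) = 1 / (1 + 10^-1.90 + 10^-1.16)
   = 1 / (1 + 0.012589 + 0.069183) = 1/1.0818 = 0.9244

α₁ = 0.924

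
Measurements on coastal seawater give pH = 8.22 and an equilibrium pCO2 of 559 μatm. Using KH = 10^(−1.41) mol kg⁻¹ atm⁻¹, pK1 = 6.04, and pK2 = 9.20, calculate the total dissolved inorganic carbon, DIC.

DIC = 3.66 mmol/kg

[CO2*] = KH · pCO2 = 10^(−1.41) × 559×10^-6 = 2.175×10^-5 mol/kg
α₀ = 1/(1 + K1/[H⁺] + K1K2/[H⁺]²) = 1/(1 + 10^+2.18 + 10^+1.20) = 0.005945
DIC = [CO2*]/α₀ = 2.175×10^-5 / 0.005945 = 3.66 mmol/kg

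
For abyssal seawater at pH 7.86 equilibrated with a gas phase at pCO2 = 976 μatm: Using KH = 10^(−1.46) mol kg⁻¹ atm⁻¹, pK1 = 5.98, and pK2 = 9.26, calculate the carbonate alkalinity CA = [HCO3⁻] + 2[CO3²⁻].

CA = 2.77 mmol/kg

[CO2*] = KH · pCO2 = 10^(−1.46) × 976×10^-6 = 3.384×10^-5 mol/kg
α₀ = 1/(1 + K1/[H⁺] + K1K2/[H⁺]²) = 1/(1 + 10^+1.88 + 10^+0.48) = 0.01252
DIC = [CO2*]/α₀ = 3.384×10^-5 / 0.01252 = 2.703 mmol/kg
CA = (α₁ + 2α₂)·DIC = (0.9497 + 2×0.03781) × 2.703 = 2.77 mmol/kg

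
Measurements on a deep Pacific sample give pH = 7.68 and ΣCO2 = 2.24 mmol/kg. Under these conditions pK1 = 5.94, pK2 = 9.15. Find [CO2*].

[CO2*] = 0.0387 mmol/kg

α₀ = 1 / (1 + K1/[H⁺] + K1K2/[H⁺]²) = 1 / (1 + 10^+1.74 + 10^+0.27)
   = 1 / (1 + 54.954 + 1.8621) = 1/57.816 = 0.01730
[CO2*] = α₀ × DIC = 0.01730 × 2.24 = 0.0387 mmol/kg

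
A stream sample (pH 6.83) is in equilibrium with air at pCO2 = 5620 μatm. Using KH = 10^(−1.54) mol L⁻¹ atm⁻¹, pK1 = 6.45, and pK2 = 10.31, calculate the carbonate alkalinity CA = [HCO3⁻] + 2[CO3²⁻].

[CO2*] = KH · pCO2 = 10^(−1.54) × 5620×10^-6 = 1.621×10^-4 mol/L
α₀ = 1/(1 + K1/[H⁺] + K1K2/[H⁺]²) = 1/(1 + 10^+0.38 + 10^-3.10) = 0.2941
DIC = [CO2*]/α₀ = 1.621×10^-4 / 0.2941 = 0.5510 mmol/L
CA = (α₁ + 2α₂)·DIC = (0.7056 + 2×0.0002337) × 0.5510 = 0.389 mmol/L

CA = 0.389 mmol/L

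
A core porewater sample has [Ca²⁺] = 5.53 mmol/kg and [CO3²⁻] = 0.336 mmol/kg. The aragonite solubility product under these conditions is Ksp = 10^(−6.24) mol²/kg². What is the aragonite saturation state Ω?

Ω = 3.23

Ksp = 10^(−6.24) = 5.754×10^-7
Ω = [Ca²⁺][CO3²⁻]/Ksp = (5.53×10^-3)(0.336×10^-3) / 5.754×10^-7 = 3.23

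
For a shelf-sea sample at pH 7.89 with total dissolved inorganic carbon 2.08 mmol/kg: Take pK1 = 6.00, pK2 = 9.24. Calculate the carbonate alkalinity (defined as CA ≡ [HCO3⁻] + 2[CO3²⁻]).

CA = [HCO3⁻] + 2[CO3²⁻] = (α₁ + 2α₂)·DIC
At pH 7.89: [H⁺]/K1 = 10^-1.89 = 0.012882, K2/[H⁺] = 10^-1.35 = 0.044668
α₁ = 1/(1 + 0.012882 + 0.044668) = 1/1.0576 = 0.9456; α₂ = α₁·K2/[H⁺] = 0.04224
α₁ + 2α₂ = 1.0301
CA = 1.0301 × 2.08 = 2.14 mmol/kg

CA = 2.14 mmol/kg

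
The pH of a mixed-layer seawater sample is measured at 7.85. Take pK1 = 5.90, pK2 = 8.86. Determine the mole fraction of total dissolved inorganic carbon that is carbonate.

α₂ = 1 / (1 + [H⁺]/K2 + [H⁺]²/(K1K2)) = 1 / (1 + 10^+1.01 + 10^-0.94)
   = 1 / (1 + 10.233 + 0.11482) = 1/11.348 = 0.08812

α₂ = 0.0881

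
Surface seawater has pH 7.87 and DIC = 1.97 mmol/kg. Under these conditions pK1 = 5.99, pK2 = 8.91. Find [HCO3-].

α₁ = 1 / (1 + [H⁺]/K1 + K2/[H⁺]) = 1 / (1 + 10^-1.88 + 10^-1.04)
   = 1 / (1 + 0.013183 + 0.091201) = 1/1.1044 = 0.9055
[HCO3⁻] = α₁ × DIC = 0.9055 × 1.97 = 1.78 mmol/kg

[HCO3⁻] = 1.78 mmol/kg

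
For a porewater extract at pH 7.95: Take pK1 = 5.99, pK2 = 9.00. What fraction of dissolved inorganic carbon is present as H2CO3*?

α₀ = 0.00997

α₀ = 1 / (1 + K1/[H⁺] + K1K2/[H⁺]²) = 1 / (1 + 10^+1.96 + 10^+0.91)
   = 1 / (1 + 91.201 + 8.1283) = 1/100.33 = 0.009967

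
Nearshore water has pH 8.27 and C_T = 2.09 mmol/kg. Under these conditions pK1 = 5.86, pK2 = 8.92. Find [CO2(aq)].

[CO2*] = 6.62 μmol/kg

α₀ = 1 / (1 + K1/[H⁺] + K1K2/[H⁺]²) = 1 / (1 + 10^+2.41 + 10^+1.76)
   = 1 / (1 + 257.04 + 57.544) = 1/315.58 = 0.003169
[CO2*] = α₀ × DIC = 0.003169 × 2.09 = 0.00662 mmol/kg = 6.62 μmol/kg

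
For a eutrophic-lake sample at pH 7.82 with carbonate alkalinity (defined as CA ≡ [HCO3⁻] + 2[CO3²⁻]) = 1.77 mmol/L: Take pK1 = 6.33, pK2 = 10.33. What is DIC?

DIC = 1.82 mmol/L

CA = [HCO3⁻] + 2[CO3²⁻] = (α₁ + 2α₂)·DIC
At pH 7.82: [H⁺]/K1 = 10^-1.49 = 0.032359, K2/[H⁺] = 10^-2.51 = 0.0030903
α₁ = 1/(1 + 0.032359 + 0.0030903) = 1/1.0354 = 0.9658; α₂ = α₁·K2/[H⁺] = 0.002984
α₁ + 2α₂ = 0.9717
DIC = CA / (α₁ + 2α₂) = 1.77 / 0.9717 = 1.82 mmol/L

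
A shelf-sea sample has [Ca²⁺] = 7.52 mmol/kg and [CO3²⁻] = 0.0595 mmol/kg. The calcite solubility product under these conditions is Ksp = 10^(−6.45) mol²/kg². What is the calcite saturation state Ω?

Ω = 1.26

Ksp = 10^(−6.45) = 3.548×10^-7
Ω = [Ca²⁺][CO3²⁻]/Ksp = (7.52×10^-3)(0.0595×10^-3) / 3.548×10^-7 = 1.26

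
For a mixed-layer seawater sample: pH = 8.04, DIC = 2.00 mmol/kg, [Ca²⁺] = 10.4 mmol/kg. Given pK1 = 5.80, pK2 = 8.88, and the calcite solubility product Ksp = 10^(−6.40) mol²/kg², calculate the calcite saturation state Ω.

α₂ = 1 / (1 + [H⁺]/K2 + [H⁺]²/(K1K2)) = 1 / (1 + 10^+0.84 + 10^-1.40)
   = 1 / (1 + 6.9183 + 0.039811) = 1/7.9581 = 0.1257
[CO3²⁻] = α₂ × DIC = 0.1257 × 2.00 = 0.2513 mmol/kg
Ksp = 10^(−6.40) = 3.981×10^-7
Ω = [Ca²⁺][CO3²⁻]/Ksp = (10.4×10^-3)(2.513×10^-4) / 3.981×10^-7 = 6.57

Ω = 6.57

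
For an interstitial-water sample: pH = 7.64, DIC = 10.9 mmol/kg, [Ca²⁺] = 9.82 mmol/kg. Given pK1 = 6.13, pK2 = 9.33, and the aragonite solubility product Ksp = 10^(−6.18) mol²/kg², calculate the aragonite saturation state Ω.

Ω = 3.15

α₂ = 1 / (1 + [H⁺]/K2 + [H⁺]²/(K1K2)) = 1 / (1 + 10^+1.69 + 10^+0.18)
   = 1 / (1 + 48.978 + 1.5136) = 1/51.491 = 0.01942
[CO3²⁻] = α₂ × DIC = 0.01942 × 10.9 = 0.2117 mmol/kg
Ksp = 10^(−6.18) = 6.607×10^-7
Ω = [Ca²⁺][CO3²⁻]/Ksp = (9.82×10^-3)(2.117×10^-4) / 6.607×10^-7 = 3.15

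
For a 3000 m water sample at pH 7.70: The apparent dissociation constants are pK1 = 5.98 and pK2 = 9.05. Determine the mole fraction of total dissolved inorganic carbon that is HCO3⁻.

α₁ = 0.940

α₁ = 1 / (1 + [H⁺]/K1 + K2/[H⁺]) = 1 / (1 + 10^-1.72 + 10^-1.35)
   = 1 / (1 + 0.019055 + 0.044668) = 1/1.0637 = 0.9401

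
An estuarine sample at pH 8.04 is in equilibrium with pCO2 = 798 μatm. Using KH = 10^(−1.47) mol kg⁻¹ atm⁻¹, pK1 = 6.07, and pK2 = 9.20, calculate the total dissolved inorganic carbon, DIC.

[CO2*] = KH · pCO2 = 10^(−1.47) × 798×10^-6 = 2.704×10^-5 mol/kg
α₀ = 1/(1 + K1/[H⁺] + K1K2/[H⁺]²) = 1/(1 + 10^+1.97 + 10^+0.81) = 0.009922
DIC = [CO2*]/α₀ = 2.704×10^-5 / 0.009922 = 2.73 mmol/kg

DIC = 2.73 mmol/kg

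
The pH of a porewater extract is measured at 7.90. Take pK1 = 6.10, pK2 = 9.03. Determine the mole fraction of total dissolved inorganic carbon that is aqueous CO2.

α₀ = 1 / (1 + K1/[H⁺] + K1K2/[H⁺]²) = 1 / (1 + 10^+1.80 + 10^+0.67)
   = 1 / (1 + 63.096 + 4.6774) = 1/68.773 = 0.01454

α₀ = 0.0145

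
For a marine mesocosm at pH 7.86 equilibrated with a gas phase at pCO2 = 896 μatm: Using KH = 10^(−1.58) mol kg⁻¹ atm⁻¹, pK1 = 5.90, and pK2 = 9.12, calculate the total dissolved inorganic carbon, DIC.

DIC = 2.29 mmol/kg

[CO2*] = KH · pCO2 = 10^(−1.58) × 896×10^-6 = 2.357×10^-5 mol/kg
α₀ = 1/(1 + K1/[H⁺] + K1K2/[H⁺]²) = 1/(1 + 10^+1.96 + 10^+0.70) = 0.01029
DIC = [CO2*]/α₀ = 2.357×10^-5 / 0.01029 = 2.29 mmol/kg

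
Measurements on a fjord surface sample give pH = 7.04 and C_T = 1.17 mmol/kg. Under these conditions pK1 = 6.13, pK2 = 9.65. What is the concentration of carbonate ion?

α₂ = 1 / (1 + [H⁺]/K2 + [H⁺]²/(K1K2)) = 1 / (1 + 10^+2.61 + 10^+1.70)
   = 1 / (1 + 407.38 + 50.119) = 1/458.50 = 0.002181
[CO3²⁻] = α₂ × DIC = 0.002181 × 1.17 = 0.00255 mmol/kg = 2.55 μmol/kg

[CO3²⁻] = 2.55 μmol/kg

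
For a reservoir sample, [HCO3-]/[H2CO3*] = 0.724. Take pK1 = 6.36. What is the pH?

From K1 = [H⁺][HCO3-]/[H2CO3*]:  pH = pK1 + log₁₀([HCO3-]/[H2CO3*])
log₁₀(0.724) = -0.140
pH = 6.36 + (-0.140) = 6.22

pH = 6.22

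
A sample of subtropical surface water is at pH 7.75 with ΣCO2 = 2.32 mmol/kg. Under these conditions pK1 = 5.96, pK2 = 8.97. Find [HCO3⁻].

[HCO3⁻] = 2.16 mmol/kg

α₁ = 1 / (1 + [H⁺]/K1 + K2/[H⁺]) = 1 / (1 + 10^-1.79 + 10^-1.22)
   = 1 / (1 + 0.016218 + 0.060256) = 1/1.0765 = 0.9290
[HCO3⁻] = α₁ × DIC = 0.9290 × 2.32 = 2.16 mmol/kg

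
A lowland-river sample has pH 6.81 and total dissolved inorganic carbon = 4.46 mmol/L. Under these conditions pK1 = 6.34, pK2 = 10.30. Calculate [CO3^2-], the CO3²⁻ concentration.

[CO3²⁻] = 1.08 μmol/L

α₂ = 1 / (1 + [H⁺]/K2 + [H⁺]²/(K1K2)) = 1 / (1 + 10^+3.49 + 10^+3.02)
   = 1 / (1 + 3090.3 + 1047.1) = 1/4138.4 = 0.0002416
[CO3²⁻] = α₂ × DIC = 0.0002416 × 4.46 = 0.00108 mmol/L = 1.08 μmol/L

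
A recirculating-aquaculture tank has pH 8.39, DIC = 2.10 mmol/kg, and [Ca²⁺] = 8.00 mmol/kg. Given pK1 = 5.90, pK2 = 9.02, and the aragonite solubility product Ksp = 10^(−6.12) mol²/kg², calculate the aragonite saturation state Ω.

α₂ = 1 / (1 + [H⁺]/K2 + [H⁺]²/(K1K2)) = 1 / (1 + 10^+0.63 + 10^-1.86)
   = 1 / (1 + 4.2658 + 0.013804) = 1/5.2796 = 0.1894
[CO3²⁻] = α₂ × DIC = 0.1894 × 2.10 = 0.3978 mmol/kg
Ksp = 10^(−6.12) = 7.586×10^-7
Ω = [Ca²⁺][CO3²⁻]/Ksp = (8.00×10^-3)(3.978×10^-4) / 7.586×10^-7 = 4.19

Ω = 4.19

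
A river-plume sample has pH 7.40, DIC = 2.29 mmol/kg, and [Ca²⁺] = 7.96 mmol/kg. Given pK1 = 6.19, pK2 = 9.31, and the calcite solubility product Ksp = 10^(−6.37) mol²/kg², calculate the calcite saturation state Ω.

Ω = 0.490

α₂ = 1 / (1 + [H⁺]/K2 + [H⁺]²/(K1K2)) = 1 / (1 + 10^+1.91 + 10^+0.70)
   = 1 / (1 + 81.283 + 5.0119) = 1/87.295 = 0.01146
[CO3²⁻] = α₂ × DIC = 0.01146 × 2.29 = 0.02623 mmol/kg
Ksp = 10^(−6.37) = 4.266×10^-7
Ω = [Ca²⁺][CO3²⁻]/Ksp = (7.96×10^-3)(2.623×10^-5) / 4.266×10^-7 = 0.490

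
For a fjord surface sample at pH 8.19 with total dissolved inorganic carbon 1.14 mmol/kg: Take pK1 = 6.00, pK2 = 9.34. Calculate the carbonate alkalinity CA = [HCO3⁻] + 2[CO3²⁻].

CA = 1.21 mmol/kg

CA = [HCO3⁻] + 2[CO3²⁻] = (α₁ + 2α₂)·DIC
At pH 8.19: [H⁺]/K1 = 10^-2.19 = 0.0064565, K2/[H⁺] = 10^-1.15 = 0.070795
α₁ = 1/(1 + 0.0064565 + 0.070795) = 1/1.0773 = 0.9283; α₂ = α₁·K2/[H⁺] = 0.06572
α₁ + 2α₂ = 1.0597
CA = 1.0597 × 1.14 = 1.21 mmol/kg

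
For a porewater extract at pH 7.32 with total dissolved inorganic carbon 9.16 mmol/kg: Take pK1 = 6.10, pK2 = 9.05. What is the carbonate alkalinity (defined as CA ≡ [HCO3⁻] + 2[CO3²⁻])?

CA = 8.81 mmol/kg

CA = [HCO3⁻] + 2[CO3²⁻] = (α₁ + 2α₂)·DIC
At pH 7.32: [H⁺]/K1 = 10^-1.22 = 0.060256, K2/[H⁺] = 10^-1.73 = 0.018621
α₁ = 1/(1 + 0.060256 + 0.018621) = 1/1.0789 = 0.9269; α₂ = α₁·K2/[H⁺] = 0.01726
α₁ + 2α₂ = 0.9614
CA = 0.9614 × 9.16 = 8.81 mmol/kg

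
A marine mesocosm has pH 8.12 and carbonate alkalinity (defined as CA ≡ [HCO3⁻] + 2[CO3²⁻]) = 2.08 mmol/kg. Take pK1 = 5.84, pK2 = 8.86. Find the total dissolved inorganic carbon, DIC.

CA = [HCO3⁻] + 2[CO3²⁻] = (α₁ + 2α₂)·DIC
At pH 8.12: [H⁺]/K1 = 10^-2.28 = 0.0052481, K2/[H⁺] = 10^-0.74 = 0.18197
α₁ = 1/(1 + 0.0052481 + 0.18197) = 1/1.1872 = 0.8423; α₂ = α₁·K2/[H⁺] = 0.1533
α₁ + 2α₂ = 1.1489
DIC = CA / (α₁ + 2α₂) = 2.08 / 1.1489 = 1.81 mmol/kg

DIC = 1.81 mmol/kg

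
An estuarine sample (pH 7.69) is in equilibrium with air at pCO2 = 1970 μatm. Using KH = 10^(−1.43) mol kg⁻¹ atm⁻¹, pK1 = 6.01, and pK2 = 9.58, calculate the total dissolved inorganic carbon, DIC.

[CO2*] = KH · pCO2 = 10^(−1.43) × 1970×10^-6 = 7.319×10^-5 mol/kg
α₀ = 1/(1 + K1/[H⁺] + K1K2/[H⁺]²) = 1/(1 + 10^+1.68 + 10^-0.21) = 0.02021
DIC = [CO2*]/α₀ = 7.319×10^-5 / 0.02021 = 3.62 mmol/kg

DIC = 3.62 mmol/kg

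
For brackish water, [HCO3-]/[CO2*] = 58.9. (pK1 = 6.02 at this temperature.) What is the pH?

From K1 = [H⁺][HCO3-]/[CO2*]:  pH = pK1 + log₁₀([HCO3-]/[CO2*])
log₁₀(58.9) = +1.770
pH = 6.02 + (+1.770) = 7.79

pH = 7.79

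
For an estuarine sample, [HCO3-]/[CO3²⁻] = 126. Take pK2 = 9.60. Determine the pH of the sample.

From K2 = [H⁺][CO3²⁻]/[HCO3-]:  pH = pK2 − log₁₀([HCO3-]/[CO3²⁻])
log₁₀(126) = +2.100
pH = 9.60 − (+2.100) = 7.50

pH = 7.50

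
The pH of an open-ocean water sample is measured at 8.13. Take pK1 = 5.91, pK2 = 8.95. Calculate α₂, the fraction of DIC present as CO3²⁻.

α₂ = 0.131

α₂ = 1 / (1 + [H⁺]/K2 + [H⁺]²/(K1K2)) = 1 / (1 + 10^+0.82 + 10^-1.40)
   = 1 / (1 + 6.6069 + 0.039811) = 1/7.6467 = 0.1308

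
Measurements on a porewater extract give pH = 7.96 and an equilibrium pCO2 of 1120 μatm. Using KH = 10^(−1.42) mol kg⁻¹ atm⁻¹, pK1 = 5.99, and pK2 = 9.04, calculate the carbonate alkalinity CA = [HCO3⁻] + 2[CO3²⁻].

[CO2*] = KH · pCO2 = 10^(−1.42) × 1120×10^-6 = 4.258×10^-5 mol/kg
α₀ = 1/(1 + K1/[H⁺] + K1K2/[H⁺]²) = 1/(1 + 10^+1.97 + 10^+0.89) = 0.009795
DIC = [CO2*]/α₀ = 4.258×10^-5 / 0.009795 = 4.347 mmol/kg
CA = (α₁ + 2α₂)·DIC = (0.9142 + 2×0.07604) × 4.347 = 4.63 mmol/kg

CA = 4.63 mmol/kg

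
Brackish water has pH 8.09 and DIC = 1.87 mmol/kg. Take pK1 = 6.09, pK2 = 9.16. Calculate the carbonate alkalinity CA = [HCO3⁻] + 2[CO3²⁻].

CA = 2.00 mmol/kg

CA = [HCO3⁻] + 2[CO3²⁻] = (α₁ + 2α₂)·DIC
At pH 8.09: [H⁺]/K1 = 10^-2.00 = 0.010000, K2/[H⁺] = 10^-1.07 = 0.085114
α₁ = 1/(1 + 0.010000 + 0.085114) = 1/1.0951 = 0.9131; α₂ = α₁·K2/[H⁺] = 0.07772
α₁ + 2α₂ = 1.0686
CA = 1.0686 × 1.87 = 2.00 mmol/kg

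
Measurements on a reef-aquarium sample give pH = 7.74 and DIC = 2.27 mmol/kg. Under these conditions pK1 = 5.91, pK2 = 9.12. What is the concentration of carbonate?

α₂ = 1 / (1 + [H⁺]/K2 + [H⁺]²/(K1K2)) = 1 / (1 + 10^+1.38 + 10^-0.45)
   = 1 / (1 + 23.988 + 0.35481) = 1/25.343 = 0.03946
[CO3²⁻] = α₂ × DIC = 0.03946 × 2.27 = 0.0896 mmol/kg

[CO3²⁻] = 0.0896 mmol/kg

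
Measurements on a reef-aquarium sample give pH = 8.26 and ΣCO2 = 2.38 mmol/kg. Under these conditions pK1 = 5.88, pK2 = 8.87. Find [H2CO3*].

α₀ = 1 / (1 + K1/[H⁺] + K1K2/[H⁺]²) = 1 / (1 + 10^+2.38 + 10^+1.77)
   = 1 / (1 + 239.88 + 58.884) = 1/299.77 = 0.003336
[CO2*] = α₀ × DIC = 0.003336 × 2.38 = 0.00794 mmol/kg = 7.94 μmol/kg

[CO2*] = 7.94 μmol/kg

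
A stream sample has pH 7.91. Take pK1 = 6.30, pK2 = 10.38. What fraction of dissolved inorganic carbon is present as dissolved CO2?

α₀ = 1 / (1 + K1/[H⁺] + K1K2/[H⁺]²) = 1 / (1 + 10^+1.61 + 10^-0.86)
   = 1 / (1 + 40.738 + 0.13804) = 1/41.876 = 0.02388

α₀ = 0.0239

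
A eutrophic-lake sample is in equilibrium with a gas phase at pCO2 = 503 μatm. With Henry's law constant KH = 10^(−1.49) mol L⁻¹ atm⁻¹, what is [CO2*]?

[CO2*] = 16.3 μmol/L

KH = 10^(−1.49) = 3.236×10^-2 mol L⁻¹ atm⁻¹
[CO2*] = KH · pCO2 = 3.236×10^-2 × 503×10^-6 atm = 1.63×10^-5 mol/L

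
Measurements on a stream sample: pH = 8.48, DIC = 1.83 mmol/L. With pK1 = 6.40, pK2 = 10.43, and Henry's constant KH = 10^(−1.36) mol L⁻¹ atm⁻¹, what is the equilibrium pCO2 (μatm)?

pCO2 = 342 μatm

α₀ = 1 / (1 + K1/[H⁺] + K1K2/[H⁺]²) = 1 / (1 + 10^+2.08 + 10^+0.13)
   = 1 / (1 + 120.23 + 1.3490) = 1/122.58 = 0.008158
[CO2*] = α₀ × DIC = 0.008158 × 1.83 = 0.01493 mmol/L = 14.93 μmol/L
pCO2 = [CO2*]/KH = 1.493×10^-5 / 4.365×10^-2 = 342 μatm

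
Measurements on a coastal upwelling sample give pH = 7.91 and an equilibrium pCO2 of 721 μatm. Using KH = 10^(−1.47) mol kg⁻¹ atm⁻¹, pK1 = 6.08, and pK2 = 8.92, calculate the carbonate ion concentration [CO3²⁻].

[CO3²⁻] = 0.161 mmol/kg

[CO2*] = KH · pCO2 = 10^(−1.47) × 721×10^-6 = 2.443×10^-5 mol/kg
α₀ = 1/(1 + K1/[H⁺] + K1K2/[H⁺]²) = 1/(1 + 10^+1.83 + 10^+0.82) = 0.01330
DIC = [CO2*]/α₀ = 2.443×10^-5 / 0.01330 = 1.838 mmol/kg
[CO3²⁻] = α₂·DIC; α₂ = 0.08784, so [CO3²⁻] = 0.08784 × 1.838 = 0.161 mmol/kg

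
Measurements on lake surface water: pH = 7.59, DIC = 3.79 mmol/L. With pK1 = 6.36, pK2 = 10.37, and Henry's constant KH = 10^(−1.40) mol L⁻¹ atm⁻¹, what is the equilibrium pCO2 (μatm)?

α₀ = 1 / (1 + K1/[H⁺] + K1K2/[H⁺]²) = 1 / (1 + 10^+1.23 + 10^-1.55)
   = 1 / (1 + 16.982 + 0.028184) = 1/18.011 = 0.05552
[CO2*] = α₀ × DIC = 0.05552 × 3.79 = 0.2104 mmol/L
pCO2 = [CO2*]/KH = 2.104×10^-4 / 3.981×10^-2 = 5290 μatm

pCO2 = 5290 μatm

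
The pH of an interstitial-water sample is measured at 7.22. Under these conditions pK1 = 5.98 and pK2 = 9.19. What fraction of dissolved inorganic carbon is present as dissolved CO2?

α₀ = 0.0539

α₀ = 1 / (1 + K1/[H⁺] + K1K2/[H⁺]²) = 1 / (1 + 10^+1.24 + 10^-0.73)
   = 1 / (1 + 17.378 + 0.18621) = 1/18.564 = 0.05387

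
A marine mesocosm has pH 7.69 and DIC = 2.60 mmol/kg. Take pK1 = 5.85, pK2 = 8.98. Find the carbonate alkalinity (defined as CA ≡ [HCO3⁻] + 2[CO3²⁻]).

CA = [HCO3⁻] + 2[CO3²⁻] = (α₁ + 2α₂)·DIC
At pH 7.69: [H⁺]/K1 = 10^-1.84 = 0.014454, K2/[H⁺] = 10^-1.29 = 0.051286
α₁ = 1/(1 + 0.014454 + 0.051286) = 1/1.0657 = 0.9383; α₂ = α₁·K2/[H⁺] = 0.04812
α₁ + 2α₂ = 1.0346
CA = 1.0346 × 2.60 = 2.69 mmol/kg

CA = 2.69 mmol/kg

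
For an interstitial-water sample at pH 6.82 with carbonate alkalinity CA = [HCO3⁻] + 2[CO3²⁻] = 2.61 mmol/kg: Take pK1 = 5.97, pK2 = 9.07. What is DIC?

CA = [HCO3⁻] + 2[CO3²⁻] = (α₁ + 2α₂)·DIC
At pH 6.82: [H⁺]/K1 = 10^-0.85 = 0.14125, K2/[H⁺] = 10^-2.25 = 0.0056234
α₁ = 1/(1 + 0.14125 + 0.0056234) = 1/1.1469 = 0.8719; α₂ = α₁·K2/[H⁺] = 0.004903
α₁ + 2α₂ = 0.8817
DIC = CA / (α₁ + 2α₂) = 2.61 / 0.8817 = 2.96 mmol/kg

DIC = 2.96 mmol/kg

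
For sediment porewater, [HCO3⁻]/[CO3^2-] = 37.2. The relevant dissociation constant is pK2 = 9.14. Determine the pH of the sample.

pH = 7.57

From K2 = [H⁺][CO3^2-]/[HCO3⁻]:  pH = pK2 − log₁₀([HCO3⁻]/[CO3^2-])
log₁₀(37.2) = +1.571
pH = 9.14 − (+1.571) = 7.57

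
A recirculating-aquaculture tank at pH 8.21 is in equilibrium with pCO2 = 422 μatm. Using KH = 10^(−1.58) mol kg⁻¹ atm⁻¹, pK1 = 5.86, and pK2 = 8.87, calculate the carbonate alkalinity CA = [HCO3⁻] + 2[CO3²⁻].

[CO2*] = KH · pCO2 = 10^(−1.58) × 422×10^-6 = 1.110×10^-5 mol/kg
α₀ = 1/(1 + K1/[H⁺] + K1K2/[H⁺]²) = 1/(1 + 10^+2.35 + 10^+1.69) = 0.003652
DIC = [CO2*]/α₀ = 1.110×10^-5 / 0.003652 = 3.040 mmol/kg
CA = (α₁ + 2α₂)·DIC = (0.8175 + 2×0.1788) × 3.040 = 3.57 mmol/kg

CA = 3.57 mmol/kg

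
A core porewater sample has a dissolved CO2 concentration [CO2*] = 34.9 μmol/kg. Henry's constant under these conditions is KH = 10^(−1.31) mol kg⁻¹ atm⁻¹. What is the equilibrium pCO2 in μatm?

KH = 10^(−1.31) = 4.898×10^-2 mol kg⁻¹ atm⁻¹
pCO2 = [CO2*]/KH = 34.9×10^-6 / 4.898×10^-2 = 7.13×10^-4 atm = 713 μatm

pCO2 = 713 μatm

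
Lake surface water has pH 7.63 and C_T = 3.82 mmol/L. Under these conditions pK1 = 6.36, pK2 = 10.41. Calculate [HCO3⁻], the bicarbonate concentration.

α₁ = 1 / (1 + [H⁺]/K1 + K2/[H⁺]) = 1 / (1 + 10^-1.27 + 10^-2.78)
   = 1 / (1 + 0.053703 + 0.0016596) = 1/1.0554 = 0.9475
[HCO3⁻] = α₁ × DIC = 0.9475 × 3.82 = 3.62 mmol/L

[HCO3⁻] = 3.62 mmol/L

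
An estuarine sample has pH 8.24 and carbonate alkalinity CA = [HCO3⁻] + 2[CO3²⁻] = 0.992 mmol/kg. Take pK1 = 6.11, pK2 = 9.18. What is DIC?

DIC = 0.905 mmol/kg

CA = [HCO3⁻] + 2[CO3²⁻] = (α₁ + 2α₂)·DIC
At pH 8.24: [H⁺]/K1 = 10^-2.13 = 0.0074131, K2/[H⁺] = 10^-0.94 = 0.11482
α₁ = 1/(1 + 0.0074131 + 0.11482) = 1/1.1222 = 0.8911; α₂ = α₁·K2/[H⁺] = 0.1023
α₁ + 2α₂ = 1.0957
DIC = CA / (α₁ + 2α₂) = 0.992 / 1.0957 = 0.905 mmol/kg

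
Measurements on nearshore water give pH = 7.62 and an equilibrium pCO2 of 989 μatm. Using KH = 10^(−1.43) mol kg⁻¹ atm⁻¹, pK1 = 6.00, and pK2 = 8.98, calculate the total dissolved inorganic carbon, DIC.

DIC = 1.64 mmol/kg

[CO2*] = KH · pCO2 = 10^(−1.43) × 989×10^-6 = 3.674×10^-5 mol/kg
α₀ = 1/(1 + K1/[H⁺] + K1K2/[H⁺]²) = 1/(1 + 10^+1.62 + 10^+0.26) = 0.02247
DIC = [CO2*]/α₀ = 3.674×10^-5 / 0.02247 = 1.64 mmol/kg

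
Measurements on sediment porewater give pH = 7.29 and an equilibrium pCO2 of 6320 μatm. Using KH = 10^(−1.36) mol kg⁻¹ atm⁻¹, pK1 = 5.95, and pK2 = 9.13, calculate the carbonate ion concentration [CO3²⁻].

[CO3²⁻] = 0.0872 mmol/kg

[CO2*] = KH · pCO2 = 10^(−1.36) × 6320×10^-6 = 2.759×10^-4 mol/kg
α₀ = 1/(1 + K1/[H⁺] + K1K2/[H⁺]²) = 1/(1 + 10^+1.34 + 10^-0.50) = 0.04311
DIC = [CO2*]/α₀ = 2.759×10^-4 / 0.04311 = 6.399 mmol/kg
[CO3²⁻] = α₂·DIC; α₂ = 0.01363, so [CO3²⁻] = 0.01363 × 6.399 = 0.0872 mmol/kg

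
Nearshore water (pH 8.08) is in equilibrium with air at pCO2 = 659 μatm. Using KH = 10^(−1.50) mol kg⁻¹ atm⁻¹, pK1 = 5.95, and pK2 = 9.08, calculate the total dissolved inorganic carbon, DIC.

[CO2*] = KH · pCO2 = 10^(−1.50) × 659×10^-6 = 2.084×10^-5 mol/kg
α₀ = 1/(1 + K1/[H⁺] + K1K2/[H⁺]²) = 1/(1 + 10^+2.13 + 10^+1.13) = 0.006694
DIC = [CO2*]/α₀ = 2.084×10^-5 / 0.006694 = 3.11 mmol/kg

DIC = 3.11 mmol/kg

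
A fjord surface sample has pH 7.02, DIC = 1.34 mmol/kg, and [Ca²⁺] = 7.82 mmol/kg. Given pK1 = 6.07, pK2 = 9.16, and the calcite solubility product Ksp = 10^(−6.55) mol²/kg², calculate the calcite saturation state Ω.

α₂ = 1 / (1 + [H⁺]/K2 + [H⁺]²/(K1K2)) = 1 / (1 + 10^+2.14 + 10^+1.19)
   = 1 / (1 + 138.04 + 15.488) = 1/154.53 = 0.006471
[CO3²⁻] = α₂ × DIC = 0.006471 × 1.34 = 0.008672 mmol/kg = 8.672 μmol/kg
Ksp = 10^(−6.55) = 2.818×10^-7
Ω = [Ca²⁺][CO3²⁻]/Ksp = (7.82×10^-3)(8.672×10^-6) / 2.818×10^-7 = 0.241

Ω = 0.241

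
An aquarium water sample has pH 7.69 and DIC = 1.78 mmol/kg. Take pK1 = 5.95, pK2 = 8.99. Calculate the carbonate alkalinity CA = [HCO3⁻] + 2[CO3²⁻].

CA = 1.83 mmol/kg

CA = [HCO3⁻] + 2[CO3²⁻] = (α₁ + 2α₂)·DIC
At pH 7.69: [H⁺]/K1 = 10^-1.74 = 0.018197, K2/[H⁺] = 10^-1.30 = 0.050119
α₁ = 1/(1 + 0.018197 + 0.050119) = 1/1.0683 = 0.9361; α₂ = α₁·K2/[H⁺] = 0.04691
α₁ + 2α₂ = 1.0299
CA = 1.0299 × 1.78 = 1.83 mmol/kg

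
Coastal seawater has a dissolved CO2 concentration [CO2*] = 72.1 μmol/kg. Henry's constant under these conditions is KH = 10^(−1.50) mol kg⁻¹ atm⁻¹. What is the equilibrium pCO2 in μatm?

KH = 10^(−1.50) = 3.162×10^-2 mol kg⁻¹ atm⁻¹
pCO2 = [CO2*]/KH = 72.1×10^-6 / 3.162×10^-2 = 2.28×10^-3 atm = 2280 μatm

pCO2 = 2280 μatm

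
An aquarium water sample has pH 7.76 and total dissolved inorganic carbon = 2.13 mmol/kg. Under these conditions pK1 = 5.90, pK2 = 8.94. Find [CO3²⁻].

α₂ = 1 / (1 + [H⁺]/K2 + [H⁺]²/(K1K2)) = 1 / (1 + 10^+1.18 + 10^-0.68)
   = 1 / (1 + 15.136 + 0.20893) = 1/16.345 = 0.06118
[CO3²⁻] = α₂ × DIC = 0.06118 × 2.13 = 0.130 mmol/kg

[CO3²⁻] = 0.130 mmol/kg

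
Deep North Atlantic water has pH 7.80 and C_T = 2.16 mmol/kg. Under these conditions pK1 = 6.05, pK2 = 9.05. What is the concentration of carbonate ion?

[CO3²⁻] = 0.113 mmol/kg

α₂ = 1 / (1 + [H⁺]/K2 + [H⁺]²/(K1K2)) = 1 / (1 + 10^+1.25 + 10^-0.50)
   = 1 / (1 + 17.783 + 0.31623) = 1/19.099 = 0.05236
[CO3²⁻] = α₂ × DIC = 0.05236 × 2.16 = 0.113 mmol/kg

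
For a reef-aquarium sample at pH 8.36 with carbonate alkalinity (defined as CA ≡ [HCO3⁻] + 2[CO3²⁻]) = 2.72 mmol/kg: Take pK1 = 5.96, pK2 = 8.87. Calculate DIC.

CA = [HCO3⁻] + 2[CO3²⁻] = (α₁ + 2α₂)·DIC
At pH 8.36: [H⁺]/K1 = 10^-2.40 = 0.0039811, K2/[H⁺] = 10^-0.51 = 0.30903
α₁ = 1/(1 + 0.0039811 + 0.30903) = 1/1.3130 = 0.7616; α₂ = α₁·K2/[H⁺] = 0.2354
α₁ + 2α₂ = 1.2323
DIC = CA / (α₁ + 2α₂) = 2.72 / 1.2323 = 2.21 mmol/kg

DIC = 2.21 mmol/kg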